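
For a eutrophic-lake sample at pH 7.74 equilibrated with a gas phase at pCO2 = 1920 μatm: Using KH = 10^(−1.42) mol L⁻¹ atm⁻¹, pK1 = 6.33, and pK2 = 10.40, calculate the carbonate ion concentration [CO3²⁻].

[CO3²⁻] = 4.10 μmol/L

[CO2*] = KH · pCO2 = 10^(−1.42) × 1920×10^-6 = 7.300×10^-5 mol/L
α₀ = 1/(1 + K1/[H⁺] + K1K2/[H⁺]²) = 1/(1 + 10^+1.41 + 10^-1.25) = 0.03737
DIC = [CO2*]/α₀ = 7.300×10^-5 / 0.03737 = 1.953 mmol/L
[CO3²⁻] = α₂·DIC; α₂ = 0.002101, so [CO3²⁻] = 0.002101 × 1.953 = 0.00410 mmol/L = 4.10 μmol/L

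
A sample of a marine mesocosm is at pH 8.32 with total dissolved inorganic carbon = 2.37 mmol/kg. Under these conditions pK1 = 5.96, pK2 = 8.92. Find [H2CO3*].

α₀ = 1 / (1 + K1/[H⁺] + K1K2/[H⁺]²) = 1 / (1 + 10^+2.36 + 10^+1.76)
   = 1 / (1 + 229.09 + 57.544) = 1/287.63 = 0.003477
[CO2*] = α₀ × DIC = 0.003477 × 2.37 = 0.00824 mmol/kg = 8.24 μmol/kg

[CO2*] = 8.24 μmol/kg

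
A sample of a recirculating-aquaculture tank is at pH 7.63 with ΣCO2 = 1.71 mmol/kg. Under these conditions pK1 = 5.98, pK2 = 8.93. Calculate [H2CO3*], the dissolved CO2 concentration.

[CO2*] = 0.0357 mmol/kg

α₀ = 1 / (1 + K1/[H⁺] + K1K2/[H⁺]²) = 1 / (1 + 10^+1.65 + 10^+0.35)
   = 1 / (1 + 44.668 + 2.2387) = 1/47.907 = 0.02087
[CO2*] = α₀ × DIC = 0.02087 × 1.71 = 0.0357 mmol/kg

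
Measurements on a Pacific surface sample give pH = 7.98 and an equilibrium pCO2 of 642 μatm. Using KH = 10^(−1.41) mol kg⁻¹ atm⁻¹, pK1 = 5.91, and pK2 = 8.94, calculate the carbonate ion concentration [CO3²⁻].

[CO2*] = KH · pCO2 = 10^(−1.41) × 642×10^-6 = 2.498×10^-5 mol/kg
α₀ = 1/(1 + K1/[H⁺] + K1K2/[H⁺]²) = 1/(1 + 10^+2.07 + 10^+1.11) = 0.007612
DIC = [CO2*]/α₀ = 2.498×10^-5 / 0.007612 = 3.281 mmol/kg
[CO3²⁻] = α₂·DIC; α₂ = 0.09806, so [CO3²⁻] = 0.09806 × 3.281 = 0.322 mmol/kg

[CO3²⁻] = 0.322 mmol/kg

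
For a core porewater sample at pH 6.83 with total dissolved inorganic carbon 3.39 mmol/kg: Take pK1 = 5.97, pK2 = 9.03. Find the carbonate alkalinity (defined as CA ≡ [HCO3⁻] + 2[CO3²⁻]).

CA = [HCO3⁻] + 2[CO3²⁻] = (α₁ + 2α₂)·DIC
At pH 6.83: [H⁺]/K1 = 10^-0.86 = 0.13804, K2/[H⁺] = 10^-2.20 = 0.0063096
α₁ = 1/(1 + 0.13804 + 0.0063096) = 1/1.1443 = 0.8739; α₂ = α₁·K2/[H⁺] = 0.005514
α₁ + 2α₂ = 0.8849
CA = 0.8849 × 3.39 = 3.00 mmol/kg

CA = 3.00 mmol/kg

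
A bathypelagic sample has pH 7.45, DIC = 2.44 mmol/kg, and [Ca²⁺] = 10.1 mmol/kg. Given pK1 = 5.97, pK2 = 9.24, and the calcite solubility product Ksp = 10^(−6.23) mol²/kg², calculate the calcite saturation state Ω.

α₂ = 1 / (1 + [H⁺]/K2 + [H⁺]²/(K1K2)) = 1 / (1 + 10^+1.79 + 10^+0.31)
   = 1 / (1 + 61.660 + 2.0417) = 1/64.701 = 0.01546
[CO3²⁻] = α₂ × DIC = 0.01546 × 2.44 = 0.03771 mmol/kg
Ksp = 10^(−6.23) = 5.888×10^-7
Ω = [Ca²⁺][CO3²⁻]/Ksp = (10.1×10^-3)(3.771×10^-5) / 5.888×10^-7 = 0.647

Ω = 0.647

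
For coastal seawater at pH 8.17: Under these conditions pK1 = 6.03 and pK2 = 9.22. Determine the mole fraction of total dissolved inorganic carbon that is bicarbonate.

α₁ = 1 / (1 + [H⁺]/K1 + K2/[H⁺]) = 1 / (1 + 10^-2.14 + 10^-1.05)
   = 1 / (1 + 0.0072444 + 0.089125) = 1/1.0964 = 0.9121

α₁ = 0.912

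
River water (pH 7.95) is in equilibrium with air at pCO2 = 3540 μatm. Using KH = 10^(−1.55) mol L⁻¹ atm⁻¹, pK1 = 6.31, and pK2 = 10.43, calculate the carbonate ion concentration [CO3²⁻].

[CO2*] = KH · pCO2 = 10^(−1.55) × 3540×10^-6 = 9.977×10^-5 mol/L
α₀ = 1/(1 + K1/[H⁺] + K1K2/[H⁺]²) = 1/(1 + 10^+1.64 + 10^-0.84) = 0.02232
DIC = [CO2*]/α₀ = 9.977×10^-5 / 0.02232 = 4.469 mmol/L
[CO3²⁻] = α₂·DIC; α₂ = 0.003227, so [CO3²⁻] = 0.003227 × 4.469 = 0.0144 mmol/L = 14.4 μmol/L

[CO3²⁻] = 14.4 μmol/L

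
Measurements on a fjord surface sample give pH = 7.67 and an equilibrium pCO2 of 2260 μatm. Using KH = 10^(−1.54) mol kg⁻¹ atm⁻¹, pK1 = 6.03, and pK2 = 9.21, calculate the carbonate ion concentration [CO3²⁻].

[CO2*] = KH · pCO2 = 10^(−1.54) × 2260×10^-6 = 6.518×10^-5 mol/kg
α₀ = 1/(1 + K1/[H⁺] + K1K2/[H⁺]²) = 1/(1 + 10^+1.64 + 10^+0.10) = 0.02178
DIC = [CO2*]/α₀ = 6.518×10^-5 / 0.02178 = 2.992 mmol/kg
[CO3²⁻] = α₂·DIC; α₂ = 0.02742, so [CO3²⁻] = 0.02742 × 2.992 = 0.0821 mmol/kg

[CO3²⁻] = 0.0821 mmol/kg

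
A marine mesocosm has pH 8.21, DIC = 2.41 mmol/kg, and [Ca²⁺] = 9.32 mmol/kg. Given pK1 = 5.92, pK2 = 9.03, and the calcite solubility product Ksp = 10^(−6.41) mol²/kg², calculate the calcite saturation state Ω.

α₂ = 1 / (1 + [H⁺]/K2 + [H⁺]²/(K1K2)) = 1 / (1 + 10^+0.82 + 10^-1.47)
   = 1 / (1 + 6.6069 + 0.033884) = 1/7.6408 = 0.1309
[CO3²⁻] = α₂ × DIC = 0.1309 × 2.41 = 0.3154 mmol/kg
Ksp = 10^(−6.41) = 3.890×10^-7
Ω = [Ca²⁺][CO3²⁻]/Ksp = (9.32×10^-3)(3.154×10^-4) / 3.890×10^-7 = 7.56

Ω = 7.56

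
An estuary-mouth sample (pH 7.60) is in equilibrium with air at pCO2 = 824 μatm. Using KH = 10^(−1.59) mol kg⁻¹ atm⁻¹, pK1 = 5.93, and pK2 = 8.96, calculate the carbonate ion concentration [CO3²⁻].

[CO3²⁻] = 0.0432 mmol/kg

[CO2*] = KH · pCO2 = 10^(−1.59) × 824×10^-6 = 2.118×10^-5 mol/kg
α₀ = 1/(1 + K1/[H⁺] + K1K2/[H⁺]²) = 1/(1 + 10^+1.67 + 10^+0.31) = 0.02007
DIC = [CO2*]/α₀ = 2.118×10^-5 / 0.02007 = 1.055 mmol/kg
[CO3²⁻] = α₂·DIC; α₂ = 0.04099, so [CO3²⁻] = 0.04099 × 1.055 = 0.0432 mmol/kg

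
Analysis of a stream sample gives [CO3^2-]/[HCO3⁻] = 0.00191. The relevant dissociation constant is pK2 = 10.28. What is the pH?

From K2 = [H⁺][CO3^2-]/[HCO3⁻]:  pH = pK2 + log₁₀([CO3^2-]/[HCO3⁻])
log₁₀(0.00191) = -2.719
pH = 10.28 + (-2.719) = 7.56

pH = 7.56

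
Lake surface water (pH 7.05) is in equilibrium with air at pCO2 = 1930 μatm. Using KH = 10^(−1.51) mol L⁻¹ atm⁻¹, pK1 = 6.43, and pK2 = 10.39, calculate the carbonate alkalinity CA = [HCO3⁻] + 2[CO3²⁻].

[CO2*] = KH · pCO2 = 10^(−1.51) × 1930×10^-6 = 5.964×10^-5 mol/L
α₀ = 1/(1 + K1/[H⁺] + K1K2/[H⁺]²) = 1/(1 + 10^+0.62 + 10^-2.72) = 0.1934
DIC = [CO2*]/α₀ = 5.964×10^-5 / 0.1934 = 0.3084 mmol/L
CA = (α₁ + 2α₂)·DIC = (0.8062 + 2×0.0003685) × 0.3084 = 0.249 mmol/L

CA = 0.249 mmol/L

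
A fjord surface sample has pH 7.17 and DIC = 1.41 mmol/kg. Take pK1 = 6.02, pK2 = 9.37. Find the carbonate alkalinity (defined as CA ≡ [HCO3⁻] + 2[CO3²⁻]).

CA = 1.33 mmol/kg

CA = [HCO3⁻] + 2[CO3²⁻] = (α₁ + 2α₂)·DIC
At pH 7.17: [H⁺]/K1 = 10^-1.15 = 0.070795, K2/[H⁺] = 10^-2.20 = 0.0063096
α₁ = 1/(1 + 0.070795 + 0.0063096) = 1/1.0771 = 0.9284; α₂ = α₁·K2/[H⁺] = 0.005858
α₁ + 2α₂ = 0.9401
CA = 0.9401 × 1.41 = 1.33 mmol/kg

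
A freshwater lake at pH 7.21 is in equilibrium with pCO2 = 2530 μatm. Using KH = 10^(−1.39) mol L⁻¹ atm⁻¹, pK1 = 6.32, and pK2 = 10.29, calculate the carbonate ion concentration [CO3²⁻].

[CO2*] = KH · pCO2 = 10^(−1.39) × 2530×10^-6 = 1.031×10^-4 mol/L
α₀ = 1/(1 + K1/[H⁺] + K1K2/[H⁺]²) = 1/(1 + 10^+0.89 + 10^-2.19) = 0.1140
DIC = [CO2*]/α₀ = 1.031×10^-4 / 0.1140 = 0.9038 mmol/L
[CO3²⁻] = α₂·DIC; α₂ = 0.0007363, so [CO3²⁻] = 0.0007363 × 0.9038 = 0.000665 mmol/L = 0.665 μmol/L

[CO3²⁻] = 0.665 μmol/L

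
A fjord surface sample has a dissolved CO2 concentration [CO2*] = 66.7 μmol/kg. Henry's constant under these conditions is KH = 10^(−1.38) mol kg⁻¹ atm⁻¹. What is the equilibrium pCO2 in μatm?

pCO2 = 1600 μatm

KH = 10^(−1.38) = 4.169×10^-2 mol kg⁻¹ atm⁻¹
pCO2 = [CO2*]/KH = 66.7×10^-6 / 4.169×10^-2 = 1.60×10^-3 atm = 1600 μatm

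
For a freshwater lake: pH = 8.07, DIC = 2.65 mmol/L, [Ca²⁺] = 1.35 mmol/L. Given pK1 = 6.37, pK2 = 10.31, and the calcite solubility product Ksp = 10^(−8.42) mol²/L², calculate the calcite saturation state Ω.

Ω = 5.28

α₂ = 1 / (1 + [H⁺]/K2 + [H⁺]²/(K1K2)) = 1 / (1 + 10^+2.24 + 10^+0.54)
   = 1 / (1 + 173.78 + 3.4674) = 1/178.25 = 0.005610
[CO3²⁻] = α₂ × DIC = 0.005610 × 2.65 = 0.01487 mmol/L = 14.87 μmol/L
Ksp = 10^(−8.42) = 3.802×10^-9
Ω = [Ca²⁺][CO3²⁻]/Ksp = (1.35×10^-3)(1.487×10^-5) / 3.802×10^-9 = 5.28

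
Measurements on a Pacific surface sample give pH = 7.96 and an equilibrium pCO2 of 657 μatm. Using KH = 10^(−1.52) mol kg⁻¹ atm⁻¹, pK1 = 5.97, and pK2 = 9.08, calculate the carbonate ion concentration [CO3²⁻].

[CO3²⁻] = 0.147 mmol/kg

[CO2*] = KH · pCO2 = 10^(−1.52) × 657×10^-6 = 1.984×10^-5 mol/kg
α₀ = 1/(1 + K1/[H⁺] + K1K2/[H⁺]²) = 1/(1 + 10^+1.99 + 10^+0.87) = 0.009422
DIC = [CO2*]/α₀ = 1.984×10^-5 / 0.009422 = 2.106 mmol/kg
[CO3²⁻] = α₂·DIC; α₂ = 0.06984, so [CO3²⁻] = 0.06984 × 2.106 = 0.147 mmol/kg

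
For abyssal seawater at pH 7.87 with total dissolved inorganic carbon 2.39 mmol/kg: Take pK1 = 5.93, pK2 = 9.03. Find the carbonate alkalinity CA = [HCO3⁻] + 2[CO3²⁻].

CA = [HCO3⁻] + 2[CO3²⁻] = (α₁ + 2α₂)·DIC
At pH 7.87: [H⁺]/K1 = 10^-1.94 = 0.011482, K2/[H⁺] = 10^-1.16 = 0.069183
α₁ = 1/(1 + 0.011482 + 0.069183) = 1/1.0807 = 0.9254; α₂ = α₁·K2/[H⁺] = 0.06402
α₁ + 2α₂ = 1.0534
CA = 1.0534 × 2.39 = 2.52 mmol/kg

CA = 2.52 mmol/kg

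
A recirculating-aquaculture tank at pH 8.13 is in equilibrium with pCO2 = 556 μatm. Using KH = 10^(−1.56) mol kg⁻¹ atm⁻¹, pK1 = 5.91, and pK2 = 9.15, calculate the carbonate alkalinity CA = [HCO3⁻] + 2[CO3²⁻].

CA = 3.03 mmol/kg

[CO2*] = KH · pCO2 = 10^(−1.56) × 556×10^-6 = 1.531×10^-5 mol/kg
α₀ = 1/(1 + K1/[H⁺] + K1K2/[H⁺]²) = 1/(1 + 10^+2.22 + 10^+1.20) = 0.005470
DIC = [CO2*]/α₀ = 1.531×10^-5 / 0.005470 = 2.799 mmol/kg
CA = (α₁ + 2α₂)·DIC = (0.9078 + 2×0.08670) × 2.799 = 3.03 mmol/kg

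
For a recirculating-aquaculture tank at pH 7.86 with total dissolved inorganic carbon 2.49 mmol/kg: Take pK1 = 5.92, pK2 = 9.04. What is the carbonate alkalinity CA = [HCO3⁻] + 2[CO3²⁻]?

CA = [HCO3⁻] + 2[CO3²⁻] = (α₁ + 2α₂)·DIC
At pH 7.86: [H⁺]/K1 = 10^-1.94 = 0.011482, K2/[H⁺] = 10^-1.18 = 0.066069
α₁ = 1/(1 + 0.011482 + 0.066069) = 1/1.0776 = 0.9280; α₂ = α₁·K2/[H⁺] = 0.06131
α₁ + 2α₂ = 1.0507
CA = 1.0507 × 2.49 = 2.62 mmol/kg

CA = 2.62 mmol/kg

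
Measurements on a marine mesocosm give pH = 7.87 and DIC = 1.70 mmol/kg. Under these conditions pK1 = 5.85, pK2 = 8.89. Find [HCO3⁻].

α₁ = 1 / (1 + [H⁺]/K1 + K2/[H⁺]) = 1 / (1 + 10^-2.02 + 10^-1.02)
   = 1 / (1 + 0.0095499 + 0.095499) = 1/1.1050 = 0.9049
[HCO3⁻] = α₁ × DIC = 0.9049 × 1.70 = 1.54 mmol/kg

[HCO3⁻] = 1.54 mmol/kg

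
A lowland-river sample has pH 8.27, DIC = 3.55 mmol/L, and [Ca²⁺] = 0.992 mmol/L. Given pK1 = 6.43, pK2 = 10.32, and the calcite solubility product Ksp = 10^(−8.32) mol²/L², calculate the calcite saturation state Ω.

Ω = 6.41

α₂ = 1 / (1 + [H⁺]/K2 + [H⁺]²/(K1K2)) = 1 / (1 + 10^+2.05 + 10^+0.21)
   = 1 / (1 + 112.20 + 1.6218) = 1/114.82 = 0.008709
[CO3²⁻] = α₂ × DIC = 0.008709 × 3.55 = 0.03092 mmol/L
Ksp = 10^(−8.32) = 4.786×10^-9
Ω = [Ca²⁺][CO3²⁻]/Ksp = (0.992×10^-3)(3.092×10^-5) / 4.786×10^-9 = 6.41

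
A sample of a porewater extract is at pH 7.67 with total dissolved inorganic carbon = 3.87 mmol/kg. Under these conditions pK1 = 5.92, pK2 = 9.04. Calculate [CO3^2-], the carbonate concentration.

[CO3²⁻] = 0.156 mmol/kg

α₂ = 1 / (1 + [H⁺]/K2 + [H⁺]²/(K1K2)) = 1 / (1 + 10^+1.37 + 10^-0.38)
   = 1 / (1 + 23.442 + 0.41687) = 1/24.859 = 0.04023
[CO3²⁻] = α₂ × DIC = 0.04023 × 3.87 = 0.156 mmol/kg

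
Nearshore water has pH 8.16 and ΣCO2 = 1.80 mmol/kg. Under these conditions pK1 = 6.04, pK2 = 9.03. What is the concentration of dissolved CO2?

[CO2*] = 12.0 μmol/kg

α₀ = 1 / (1 + K1/[H⁺] + K1K2/[H⁺]²) = 1 / (1 + 10^+2.12 + 10^+1.25)
   = 1 / (1 + 131.83 + 17.783) = 1/150.61 = 0.006640
[CO2*] = α₀ × DIC = 0.006640 × 1.80 = 0.0120 mmol/kg = 12.0 μmol/kg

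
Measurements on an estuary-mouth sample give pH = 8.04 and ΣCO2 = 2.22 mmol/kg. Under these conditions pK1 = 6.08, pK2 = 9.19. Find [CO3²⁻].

[CO3²⁻] = 0.145 mmol/kg

α₂ = 1 / (1 + [H⁺]/K2 + [H⁺]²/(K1K2)) = 1 / (1 + 10^+1.15 + 10^-0.81)
   = 1 / (1 + 14.125 + 0.15488) = 1/15.280 = 0.06544
[CO3²⁻] = α₂ × DIC = 0.06544 × 2.22 = 0.145 mmol/kg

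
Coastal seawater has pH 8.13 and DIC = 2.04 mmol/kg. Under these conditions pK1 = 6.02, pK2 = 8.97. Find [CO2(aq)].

α₀ = 1 / (1 + K1/[H⁺] + K1K2/[H⁺]²) = 1 / (1 + 10^+2.11 + 10^+1.27)
   = 1 / (1 + 128.82 + 18.621) = 1/148.45 = 0.006736
[CO2*] = α₀ × DIC = 0.006736 × 2.04 = 0.0137 mmol/kg = 13.7 μmol/kg

[CO2*] = 13.7 μmol/kg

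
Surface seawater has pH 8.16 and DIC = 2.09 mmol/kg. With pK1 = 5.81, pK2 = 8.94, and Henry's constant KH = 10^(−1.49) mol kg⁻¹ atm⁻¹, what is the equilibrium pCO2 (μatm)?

α₀ = 1 / (1 + K1/[H⁺] + K1K2/[H⁺]²) = 1 / (1 + 10^+2.35 + 10^+1.57)
   = 1 / (1 + 223.87 + 37.154) = 1/262.03 = 0.003816
[CO2*] = α₀ × DIC = 0.003816 × 2.09 = 0.007976 mmol/kg = 7.976 μmol/kg
pCO2 = [CO2*]/KH = 7.976×10^-6 / 3.236×10^-2 = 246 μatm

pCO2 = 246 μatm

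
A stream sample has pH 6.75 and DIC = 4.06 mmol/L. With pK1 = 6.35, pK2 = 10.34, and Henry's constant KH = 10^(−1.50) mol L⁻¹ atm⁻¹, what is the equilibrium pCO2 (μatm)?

α₀ = 1 / (1 + K1/[H⁺] + K1K2/[H⁺]²) = 1 / (1 + 10^+0.40 + 10^-3.19)
   = 1 / (1 + 2.5119 + 0.00064565) = 1/3.5125 = 0.2847
[CO2*] = α₀ × DIC = 0.2847 × 4.06 = 1.156 mmol/L
pCO2 = [CO2*]/KH = 1.156×10^-3 / 3.162×10^-2 = 3.66×10^4 μatm

pCO2 = 3.66×10^4 μatm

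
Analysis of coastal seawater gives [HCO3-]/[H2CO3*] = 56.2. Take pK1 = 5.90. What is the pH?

pH = 7.65

From K1 = [H⁺][HCO3-]/[H2CO3*]:  pH = pK1 + log₁₀([HCO3-]/[H2CO3*])
log₁₀(56.2) = +1.750
pH = 5.90 + (+1.750) = 7.65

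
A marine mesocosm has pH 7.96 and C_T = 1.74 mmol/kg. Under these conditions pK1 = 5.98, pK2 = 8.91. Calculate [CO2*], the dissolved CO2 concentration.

[CO2*] = 16.2 μmol/kg

α₀ = 1 / (1 + K1/[H⁺] + K1K2/[H⁺]²) = 1 / (1 + 10^+1.98 + 10^+1.03)
   = 1 / (1 + 95.499 + 10.715) = 1/107.21 = 0.009327
[CO2*] = α₀ × DIC = 0.009327 × 1.74 = 0.0162 mmol/kg = 16.2 μmol/kg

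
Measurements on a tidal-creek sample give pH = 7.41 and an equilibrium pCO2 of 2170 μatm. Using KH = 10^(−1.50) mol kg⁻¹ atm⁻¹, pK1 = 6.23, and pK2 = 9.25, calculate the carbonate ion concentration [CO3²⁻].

[CO3²⁻] = 15.0 μmol/kg

[CO2*] = KH · pCO2 = 10^(−1.50) × 2170×10^-6 = 6.862×10^-5 mol/kg
α₀ = 1/(1 + K1/[H⁺] + K1K2/[H⁺]²) = 1/(1 + 10^+1.18 + 10^-0.66) = 0.06115
DIC = [CO2*]/α₀ = 6.862×10^-5 / 0.06115 = 1.122 mmol/kg
[CO3²⁻] = α₂·DIC; α₂ = 0.01338, so [CO3²⁻] = 0.01338 × 1.122 = 0.0150 mmol/kg = 15.0 μmol/kg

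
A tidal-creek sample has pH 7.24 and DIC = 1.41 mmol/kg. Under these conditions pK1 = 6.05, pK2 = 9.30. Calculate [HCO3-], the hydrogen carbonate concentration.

α₁ = 1 / (1 + [H⁺]/K1 + K2/[H⁺]) = 1 / (1 + 10^-1.19 + 10^-2.06)
   = 1 / (1 + 0.064565 + 0.0087096) = 1/1.0733 = 0.9317
[HCO3⁻] = α₁ × DIC = 0.9317 × 1.41 = 1.31 mmol/kg

[HCO3⁻] = 1.31 mmol/kg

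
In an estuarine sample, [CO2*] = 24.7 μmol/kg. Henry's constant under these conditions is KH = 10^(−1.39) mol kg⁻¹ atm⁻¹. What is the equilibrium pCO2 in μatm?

pCO2 = 606 μatm

KH = 10^(−1.39) = 4.074×10^-2 mol kg⁻¹ atm⁻¹
pCO2 = [CO2*]/KH = 24.7×10^-6 / 4.074×10^-2 = 6.06×10^-4 atm = 606 μatm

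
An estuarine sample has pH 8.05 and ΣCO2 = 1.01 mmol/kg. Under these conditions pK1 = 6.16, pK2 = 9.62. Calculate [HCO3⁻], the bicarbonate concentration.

[HCO3⁻] = 0.971 mmol/kg

α₁ = 1 / (1 + [H⁺]/K1 + K2/[H⁺]) = 1 / (1 + 10^-1.89 + 10^-1.57)
   = 1 / (1 + 0.012882 + 0.026915) = 1/1.0398 = 0.9617
[HCO3⁻] = α₁ × DIC = 0.9617 × 1.01 = 0.971 mmol/kg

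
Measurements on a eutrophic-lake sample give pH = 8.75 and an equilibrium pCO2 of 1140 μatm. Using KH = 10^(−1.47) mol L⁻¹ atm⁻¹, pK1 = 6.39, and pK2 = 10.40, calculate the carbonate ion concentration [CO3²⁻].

[CO3²⁻] = 0.198 mmol/L

[CO2*] = KH · pCO2 = 10^(−1.47) × 1140×10^-6 = 3.863×10^-5 mol/L
α₀ = 1/(1 + K1/[H⁺] + K1K2/[H⁺]²) = 1/(1 + 10^+2.36 + 10^+0.71) = 0.004251
DIC = [CO2*]/α₀ = 3.863×10^-5 / 0.004251 = 9.086 mmol/L
[CO3²⁻] = α₂·DIC; α₂ = 0.02180, so [CO3²⁻] = 0.02180 × 9.086 = 0.198 mmol/L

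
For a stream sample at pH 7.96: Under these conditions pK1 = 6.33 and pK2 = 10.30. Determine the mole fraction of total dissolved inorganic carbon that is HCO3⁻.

α₁ = 1 / (1 + [H⁺]/K1 + K2/[H⁺]) = 1 / (1 + 10^-1.63 + 10^-2.34)
   = 1 / (1 + 0.023442 + 0.0045709) = 1/1.0280 = 0.9728

α₁ = 0.973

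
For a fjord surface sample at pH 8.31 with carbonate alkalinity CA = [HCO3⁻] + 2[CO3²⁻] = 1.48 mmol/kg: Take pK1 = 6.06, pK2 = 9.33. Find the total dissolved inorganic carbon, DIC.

DIC = 1.37 mmol/kg

CA = [HCO3⁻] + 2[CO3²⁻] = (α₁ + 2α₂)·DIC
At pH 8.31: [H⁺]/K1 = 10^-2.25 = 0.0056234, K2/[H⁺] = 10^-1.02 = 0.095499
α₁ = 1/(1 + 0.0056234 + 0.095499) = 1/1.1011 = 0.9082; α₂ = α₁·K2/[H⁺] = 0.08673
α₁ + 2α₂ = 1.0816
DIC = CA / (α₁ + 2α₂) = 1.48 / 1.0816 = 1.37 mmol/kg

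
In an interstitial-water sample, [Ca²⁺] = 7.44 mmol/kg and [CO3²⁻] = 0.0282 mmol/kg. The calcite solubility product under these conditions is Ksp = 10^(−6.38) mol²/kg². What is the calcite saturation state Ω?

Ksp = 10^(−6.38) = 4.169×10^-7
Ω = [Ca²⁺][CO3²⁻]/Ksp = (7.44×10^-3)(0.0282×10^-3) / 4.169×10^-7 = 0.503

Ω = 0.503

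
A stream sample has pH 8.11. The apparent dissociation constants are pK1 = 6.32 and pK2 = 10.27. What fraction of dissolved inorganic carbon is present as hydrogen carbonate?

α₁ = 0.977

α₁ = 1 / (1 + [H⁺]/K1 + K2/[H⁺]) = 1 / (1 + 10^-1.79 + 10^-2.16)
   = 1 / (1 + 0.016218 + 0.0069183) = 1/1.0231 = 0.9774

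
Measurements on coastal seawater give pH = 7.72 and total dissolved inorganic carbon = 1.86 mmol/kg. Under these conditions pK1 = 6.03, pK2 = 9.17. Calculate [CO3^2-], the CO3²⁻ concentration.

α₂ = 1 / (1 + [H⁺]/K2 + [H⁺]²/(K1K2)) = 1 / (1 + 10^+1.45 + 10^-0.24)
   = 1 / (1 + 28.184 + 0.57544) = 1/29.759 = 0.03360
[CO3²⁻] = α₂ × DIC = 0.03360 × 1.86 = 0.0625 mmol/kg

[CO3²⁻] = 0.0625 mmol/kg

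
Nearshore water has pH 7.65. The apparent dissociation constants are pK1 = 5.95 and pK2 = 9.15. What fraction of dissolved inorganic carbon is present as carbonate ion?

α₂ = 0.0301

α₂ = 1 / (1 + [H⁺]/K2 + [H⁺]²/(K1K2)) = 1 / (1 + 10^+1.50 + 10^-0.20)
   = 1 / (1 + 31.623 + 0.63096) = 1/33.254 = 0.03007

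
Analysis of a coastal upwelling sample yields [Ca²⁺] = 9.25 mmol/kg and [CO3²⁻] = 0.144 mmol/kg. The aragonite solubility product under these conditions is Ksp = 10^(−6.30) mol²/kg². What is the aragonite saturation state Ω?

Ksp = 10^(−6.30) = 5.012×10^-7
Ω = [Ca²⁺][CO3²⁻]/Ksp = (9.25×10^-3)(0.144×10^-3) / 5.012×10^-7 = 2.66

Ω = 2.66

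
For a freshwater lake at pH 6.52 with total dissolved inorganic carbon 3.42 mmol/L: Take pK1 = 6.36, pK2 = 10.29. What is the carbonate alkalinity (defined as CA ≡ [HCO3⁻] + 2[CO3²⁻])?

CA = 2.02 mmol/L

CA = [HCO3⁻] + 2[CO3²⁻] = (α₁ + 2α₂)·DIC
At pH 6.52: [H⁺]/K1 = 10^-0.16 = 0.69183, K2/[H⁺] = 10^-3.77 = 0.00016982
α₁ = 1/(1 + 0.69183 + 0.00016982) = 1/1.6920 = 0.5910; α₂ = α₁·K2/[H⁺] = 0.0001004
α₁ + 2α₂ = 0.5912
CA = 0.5912 × 3.42 = 2.02 mmol/L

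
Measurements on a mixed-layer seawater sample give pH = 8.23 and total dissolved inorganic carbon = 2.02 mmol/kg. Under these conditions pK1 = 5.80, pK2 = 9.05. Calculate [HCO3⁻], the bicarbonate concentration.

[HCO3⁻] = 1.75 mmol/kg

α₁ = 1 / (1 + [H⁺]/K1 + K2/[H⁺]) = 1 / (1 + 10^-2.43 + 10^-0.82)
   = 1 / (1 + 0.0037154 + 0.15136) = 1/1.1551 = 0.8657
[HCO3⁻] = α₁ × DIC = 0.8657 × 2.02 = 1.75 mmol/kg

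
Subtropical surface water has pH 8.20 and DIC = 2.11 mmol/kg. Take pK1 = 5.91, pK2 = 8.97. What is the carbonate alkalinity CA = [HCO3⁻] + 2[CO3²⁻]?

CA = [HCO3⁻] + 2[CO3²⁻] = (α₁ + 2α₂)·DIC
At pH 8.20: [H⁺]/K1 = 10^-2.29 = 0.0051286, K2/[H⁺] = 10^-0.77 = 0.16982
α₁ = 1/(1 + 0.0051286 + 0.16982) = 1/1.1750 = 0.8511; α₂ = α₁·K2/[H⁺] = 0.1445
α₁ + 2α₂ = 1.1402
CA = 1.1402 × 2.11 = 2.41 mmol/kg

CA = 2.41 mmol/kg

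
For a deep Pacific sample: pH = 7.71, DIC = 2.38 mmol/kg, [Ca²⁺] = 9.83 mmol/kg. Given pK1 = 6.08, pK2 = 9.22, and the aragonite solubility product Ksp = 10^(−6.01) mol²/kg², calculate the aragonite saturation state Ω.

α₂ = 1 / (1 + [H⁺]/K2 + [H⁺]²/(K1K2)) = 1 / (1 + 10^+1.51 + 10^-0.12)
   = 1 / (1 + 32.359 + 0.75858) = 1/34.118 = 0.02931
[CO3²⁻] = α₂ × DIC = 0.02931 × 2.38 = 0.06976 mmol/kg
Ksp = 10^(−6.01) = 9.772×10^-7
Ω = [Ca²⁺][CO3²⁻]/Ksp = (9.83×10^-3)(6.976×10^-5) / 9.772×10^-7 = 0.702

Ω = 0.702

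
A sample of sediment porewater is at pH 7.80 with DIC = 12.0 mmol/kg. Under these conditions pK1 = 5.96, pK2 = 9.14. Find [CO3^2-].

[CO3²⁻] = 0.517 mmol/kg

α₂ = 1 / (1 + [H⁺]/K2 + [H⁺]²/(K1K2)) = 1 / (1 + 10^+1.34 + 10^-0.50)
   = 1 / (1 + 21.878 + 0.31623) = 1/23.194 = 0.04311
[CO3²⁻] = α₂ × DIC = 0.04311 × 12.0 = 0.517 mmol/kg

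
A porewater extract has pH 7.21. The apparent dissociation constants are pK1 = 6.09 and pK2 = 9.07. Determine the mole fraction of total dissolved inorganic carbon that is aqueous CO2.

α₀ = 0.0696

α₀ = 1 / (1 + K1/[H⁺] + K1K2/[H⁺]²) = 1 / (1 + 10^+1.12 + 10^-0.74)
   = 1 / (1 + 13.183 + 0.18197) = 1/14.365 = 0.06962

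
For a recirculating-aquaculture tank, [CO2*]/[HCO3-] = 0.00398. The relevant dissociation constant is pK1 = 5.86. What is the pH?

From K1 = [H⁺][HCO3-]/[CO2*]:  pH = pK1 − log₁₀([CO2*]/[HCO3-])
log₁₀(0.00398) = -2.400
pH = 5.86 − (-2.400) = 8.26

pH = 8.26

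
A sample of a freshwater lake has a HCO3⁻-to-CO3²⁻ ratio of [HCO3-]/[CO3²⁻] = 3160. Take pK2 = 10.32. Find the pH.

From K2 = [H⁺][CO3²⁻]/[HCO3-]:  pH = pK2 − log₁₀([HCO3-]/[CO3²⁻])
log₁₀(3160) = +3.500
pH = 10.32 − (+3.500) = 6.82

pH = 6.82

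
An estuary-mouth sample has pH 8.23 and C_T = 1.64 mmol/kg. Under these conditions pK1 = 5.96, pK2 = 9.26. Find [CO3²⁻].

[CO3²⁻] = 0.139 mmol/kg

α₂ = 1 / (1 + [H⁺]/K2 + [H⁺]²/(K1K2)) = 1 / (1 + 10^+1.03 + 10^-1.24)
   = 1 / (1 + 10.715 + 0.057544) = 1/11.773 = 0.08494
[CO3²⁻] = α₂ × DIC = 0.08494 × 1.64 = 0.139 mmol/kg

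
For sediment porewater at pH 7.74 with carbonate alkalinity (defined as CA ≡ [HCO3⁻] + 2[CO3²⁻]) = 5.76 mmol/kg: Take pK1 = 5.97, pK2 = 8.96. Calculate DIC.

DIC = 5.54 mmol/kg

CA = [HCO3⁻] + 2[CO3²⁻] = (α₁ + 2α₂)·DIC
At pH 7.74: [H⁺]/K1 = 10^-1.77 = 0.016982, K2/[H⁺] = 10^-1.22 = 0.060256
α₁ = 1/(1 + 0.016982 + 0.060256) = 1/1.0772 = 0.9283; α₂ = α₁·K2/[H⁺] = 0.05594
α₁ + 2α₂ = 1.0402
DIC = CA / (α₁ + 2α₂) = 5.76 / 1.0402 = 5.54 mmol/kg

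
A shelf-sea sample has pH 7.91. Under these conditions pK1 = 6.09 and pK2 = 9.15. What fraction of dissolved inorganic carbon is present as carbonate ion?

α₂ = 0.0536

α₂ = 1 / (1 + [H⁺]/K2 + [H⁺]²/(K1K2)) = 1 / (1 + 10^+1.24 + 10^-0.58)
   = 1 / (1 + 17.378 + 0.26303) = 1/18.641 = 0.05365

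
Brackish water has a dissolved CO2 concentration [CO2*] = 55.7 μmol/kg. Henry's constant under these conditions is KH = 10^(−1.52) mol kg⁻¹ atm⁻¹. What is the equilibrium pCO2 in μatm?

pCO2 = 1840 μatm

KH = 10^(−1.52) = 3.020×10^-2 mol kg⁻¹ atm⁻¹
pCO2 = [CO2*]/KH = 55.7×10^-6 / 3.020×10^-2 = 1.84×10^-3 atm = 1840 μatm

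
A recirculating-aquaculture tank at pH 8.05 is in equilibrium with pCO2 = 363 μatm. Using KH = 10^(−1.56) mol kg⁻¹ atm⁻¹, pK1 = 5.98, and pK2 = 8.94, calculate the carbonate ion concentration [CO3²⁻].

[CO2*] = KH · pCO2 = 10^(−1.56) × 363×10^-6 = 9.998×10^-6 mol/kg
α₀ = 1/(1 + K1/[H⁺] + K1K2/[H⁺]²) = 1/(1 + 10^+2.07 + 10^+1.18) = 0.007484
DIC = [CO2*]/α₀ = 9.998×10^-6 / 0.007484 = 1.336 mmol/kg
[CO3²⁻] = α₂·DIC; α₂ = 0.1133, so [CO3²⁻] = 0.1133 × 1.336 = 0.151 mmol/kg

[CO3²⁻] = 0.151 mmol/kg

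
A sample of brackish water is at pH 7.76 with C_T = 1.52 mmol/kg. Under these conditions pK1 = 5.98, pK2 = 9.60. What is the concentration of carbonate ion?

[CO3²⁻] = 0.0213 mmol/kg

α₂ = 1 / (1 + [H⁺]/K2 + [H⁺]²/(K1K2)) = 1 / (1 + 10^+1.84 + 10^+0.06)
   = 1 / (1 + 69.183 + 1.1482) = 1/71.331 = 0.01402
[CO3²⁻] = α₂ × DIC = 0.01402 × 1.52 = 0.0213 mmol/kg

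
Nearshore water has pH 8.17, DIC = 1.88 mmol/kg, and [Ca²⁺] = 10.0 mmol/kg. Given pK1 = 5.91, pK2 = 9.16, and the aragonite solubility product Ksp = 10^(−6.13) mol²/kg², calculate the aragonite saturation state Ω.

Ω = 2.34

α₂ = 1 / (1 + [H⁺]/K2 + [H⁺]²/(K1K2)) = 1 / (1 + 10^+0.99 + 10^-1.27)
   = 1 / (1 + 9.7724 + 0.053703) = 1/10.826 = 0.09237
[CO3²⁻] = α₂ × DIC = 0.09237 × 1.88 = 0.1737 mmol/kg
Ksp = 10^(−6.13) = 7.413×10^-7
Ω = [Ca²⁺][CO3²⁻]/Ksp = (10.0×10^-3)(1.737×10^-4) / 7.413×10^-7 = 2.34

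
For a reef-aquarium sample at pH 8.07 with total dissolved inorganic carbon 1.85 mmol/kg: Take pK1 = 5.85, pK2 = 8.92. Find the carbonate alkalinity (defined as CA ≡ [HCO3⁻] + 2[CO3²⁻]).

CA = [HCO3⁻] + 2[CO3²⁻] = (α₁ + 2α₂)·DIC
At pH 8.07: [H⁺]/K1 = 10^-2.22 = 0.0060256, K2/[H⁺] = 10^-0.85 = 0.14125
α₁ = 1/(1 + 0.0060256 + 0.14125) = 1/1.1473 = 0.8716; α₂ = α₁·K2/[H⁺] = 0.1231
α₁ + 2α₂ = 1.1179
CA = 1.1179 × 1.85 = 2.07 mmol/kg

CA = 2.07 mmol/kg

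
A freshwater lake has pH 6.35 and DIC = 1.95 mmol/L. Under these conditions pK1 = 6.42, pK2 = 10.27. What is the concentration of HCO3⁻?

α₁ = 1 / (1 + [H⁺]/K1 + K2/[H⁺]) = 1 / (1 + 10^+0.07 + 10^-3.92)
   = 1 / (1 + 1.1749 + 0.00012023) = 1/2.1750 = 0.4598
[HCO3⁻] = α₁ × DIC = 0.4598 × 1.95 = 0.897 mmol/L

[HCO3⁻] = 0.897 mmol/L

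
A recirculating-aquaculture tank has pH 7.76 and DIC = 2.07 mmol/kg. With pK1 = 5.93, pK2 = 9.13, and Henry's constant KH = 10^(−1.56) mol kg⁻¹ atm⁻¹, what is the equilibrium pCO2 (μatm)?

α₀ = 1 / (1 + K1/[H⁺] + K1K2/[H⁺]²) = 1 / (1 + 10^+1.83 + 10^+0.46)
   = 1 / (1 + 67.608 + 2.8840) = 1/71.492 = 0.01399
[CO2*] = α₀ × DIC = 0.01399 × 2.07 = 0.02895 mmol/kg
pCO2 = [CO2*]/KH = 2.895×10^-5 / 2.754×10^-2 = 1050 μatm

pCO2 = 1050 μatm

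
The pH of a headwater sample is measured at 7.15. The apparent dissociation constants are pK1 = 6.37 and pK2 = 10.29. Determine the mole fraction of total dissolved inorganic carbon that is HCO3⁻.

α₁ = 1 / (1 + [H⁺]/K1 + K2/[H⁺]) = 1 / (1 + 10^-0.78 + 10^-3.14)
   = 1 / (1 + 0.16596 + 0.00072444) = 1/1.1667 = 0.8571

α₁ = 0.857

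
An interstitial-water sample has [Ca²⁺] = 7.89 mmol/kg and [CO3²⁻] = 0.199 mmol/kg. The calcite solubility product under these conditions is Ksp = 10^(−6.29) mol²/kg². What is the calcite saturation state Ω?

Ksp = 10^(−6.29) = 5.129×10^-7
Ω = [Ca²⁺][CO3²⁻]/Ksp = (7.89×10^-3)(0.199×10^-3) / 5.129×10^-7 = 3.06

Ω = 3.06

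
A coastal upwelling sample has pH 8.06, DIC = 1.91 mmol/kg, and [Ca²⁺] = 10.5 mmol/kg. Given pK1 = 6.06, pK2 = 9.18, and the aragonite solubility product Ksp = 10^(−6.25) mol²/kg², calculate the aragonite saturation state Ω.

α₂ = 1 / (1 + [H⁺]/K2 + [H⁺]²/(K1K2)) = 1 / (1 + 10^+1.12 + 10^-0.88)
   = 1 / (1 + 13.183 + 0.13183) = 1/14.314 = 0.06986
[CO3²⁻] = α₂ × DIC = 0.06986 × 1.91 = 0.1334 mmol/kg
Ksp = 10^(−6.25) = 5.623×10^-7
Ω = [Ca²⁺][CO3²⁻]/Ksp = (10.5×10^-3)(1.334×10^-4) / 5.623×10^-7 = 2.49

Ω = 2.49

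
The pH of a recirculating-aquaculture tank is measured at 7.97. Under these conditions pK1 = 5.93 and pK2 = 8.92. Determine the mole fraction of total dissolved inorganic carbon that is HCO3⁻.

α₁ = 1 / (1 + [H⁺]/K1 + K2/[H⁺]) = 1 / (1 + 10^-2.04 + 10^-0.95)
   = 1 / (1 + 0.0091201 + 0.11220) = 1/1.1213 = 0.8918

α₁ = 0.892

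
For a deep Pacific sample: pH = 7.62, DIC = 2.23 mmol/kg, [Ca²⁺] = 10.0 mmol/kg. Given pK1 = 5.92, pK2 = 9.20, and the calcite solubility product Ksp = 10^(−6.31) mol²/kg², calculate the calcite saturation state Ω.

Ω = 1.14

α₂ = 1 / (1 + [H⁺]/K2 + [H⁺]²/(K1K2)) = 1 / (1 + 10^+1.58 + 10^-0.12)
   = 1 / (1 + 38.019 + 0.75858) = 1/39.778 = 0.02514
[CO3²⁻] = α₂ × DIC = 0.02514 × 2.23 = 0.05606 mmol/kg
Ksp = 10^(−6.31) = 4.898×10^-7
Ω = [Ca²⁺][CO3²⁻]/Ksp = (10.0×10^-3)(5.606×10^-5) / 4.898×10^-7 = 1.14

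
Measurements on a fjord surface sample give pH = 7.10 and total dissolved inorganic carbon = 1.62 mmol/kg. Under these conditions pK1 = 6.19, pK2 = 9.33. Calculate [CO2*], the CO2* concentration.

[CO2*] = 0.177 mmol/kg

α₀ = 1 / (1 + K1/[H⁺] + K1K2/[H⁺]²) = 1 / (1 + 10^+0.91 + 10^-1.32)
   = 1 / (1 + 8.1283 + 0.047863) = 1/9.1762 = 0.1090
[CO2*] = α₀ × DIC = 0.1090 × 1.62 = 0.177 mmol/kg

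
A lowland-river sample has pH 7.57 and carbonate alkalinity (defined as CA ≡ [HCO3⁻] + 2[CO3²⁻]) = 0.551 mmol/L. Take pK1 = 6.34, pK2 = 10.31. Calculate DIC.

DIC = 0.582 mmol/L

CA = [HCO3⁻] + 2[CO3²⁻] = (α₁ + 2α₂)·DIC
At pH 7.57: [H⁺]/K1 = 10^-1.23 = 0.058884, K2/[H⁺] = 10^-2.74 = 0.0018197
α₁ = 1/(1 + 0.058884 + 0.0018197) = 1/1.0607 = 0.9428; α₂ = α₁·K2/[H⁺] = 0.001716
α₁ + 2α₂ = 0.9462
DIC = CA / (α₁ + 2α₂) = 0.551 / 0.9462 = 0.582 mmol/L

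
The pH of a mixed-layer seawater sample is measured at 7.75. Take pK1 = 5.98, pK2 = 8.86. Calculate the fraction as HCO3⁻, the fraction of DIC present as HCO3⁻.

α₁ = 0.914

α₁ = 1 / (1 + [H⁺]/K1 + K2/[H⁺]) = 1 / (1 + 10^-1.77 + 10^-1.11)
   = 1 / (1 + 0.016982 + 0.077625) = 1/1.0946 = 0.9136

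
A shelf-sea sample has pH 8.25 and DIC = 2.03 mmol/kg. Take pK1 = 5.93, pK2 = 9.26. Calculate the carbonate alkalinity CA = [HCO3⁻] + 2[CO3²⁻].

CA = 2.20 mmol/kg

CA = [HCO3⁻] + 2[CO3²⁻] = (α₁ + 2α₂)·DIC
At pH 8.25: [H⁺]/K1 = 10^-2.32 = 0.0047863, K2/[H⁺] = 10^-1.01 = 0.097724
α₁ = 1/(1 + 0.0047863 + 0.097724) = 1/1.1025 = 0.9070; α₂ = α₁·K2/[H⁺] = 0.08864
α₁ + 2α₂ = 1.0843
CA = 1.0843 × 2.03 = 2.20 mmol/kg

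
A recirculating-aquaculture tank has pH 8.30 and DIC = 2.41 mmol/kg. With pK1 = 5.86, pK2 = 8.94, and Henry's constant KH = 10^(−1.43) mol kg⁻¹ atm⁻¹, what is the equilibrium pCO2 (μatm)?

α₀ = 1 / (1 + K1/[H⁺] + K1K2/[H⁺]²) = 1 / (1 + 10^+2.44 + 10^+1.80)
   = 1 / (1 + 275.42 + 63.096) = 1/339.52 = 0.002945
[CO2*] = α₀ × DIC = 0.002945 × 2.41 = 0.007098 mmol/kg = 7.098 μmol/kg
pCO2 = [CO2*]/KH = 7.098×10^-6 / 3.715×10^-2 = 191 μatm

pCO2 = 191 μatm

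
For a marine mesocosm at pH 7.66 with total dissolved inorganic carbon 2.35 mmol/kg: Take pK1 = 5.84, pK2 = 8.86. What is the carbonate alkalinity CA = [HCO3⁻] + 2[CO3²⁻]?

CA = [HCO3⁻] + 2[CO3²⁻] = (α₁ + 2α₂)·DIC
At pH 7.66: [H⁺]/K1 = 10^-1.82 = 0.015136, K2/[H⁺] = 10^-1.20 = 0.063096
α₁ = 1/(1 + 0.015136 + 0.063096) = 1/1.0782 = 0.9274; α₂ = α₁·K2/[H⁺] = 0.05852
α₁ + 2α₂ = 1.0445
CA = 1.0445 × 2.35 = 2.45 mmol/kg

CA = 2.45 mmol/kg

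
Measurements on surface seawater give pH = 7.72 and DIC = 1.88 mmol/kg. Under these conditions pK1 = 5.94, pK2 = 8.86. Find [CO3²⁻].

α₂ = 1 / (1 + [H⁺]/K2 + [H⁺]²/(K1K2)) = 1 / (1 + 10^+1.14 + 10^-0.64)
   = 1 / (1 + 13.804 + 0.22909) = 1/15.033 = 0.06652
[CO3²⁻] = α₂ × DIC = 0.06652 × 1.88 = 0.125 mmol/kg

[CO3²⁻] = 0.125 mmol/kg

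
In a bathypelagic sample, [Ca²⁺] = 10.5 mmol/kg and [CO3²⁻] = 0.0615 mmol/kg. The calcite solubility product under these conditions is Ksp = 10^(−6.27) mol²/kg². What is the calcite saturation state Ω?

Ω = 1.20

Ksp = 10^(−6.27) = 5.370×10^-7
Ω = [Ca²⁺][CO3²⁻]/Ksp = (10.5×10^-3)(0.0615×10^-3) / 5.370×10^-7 = 1.20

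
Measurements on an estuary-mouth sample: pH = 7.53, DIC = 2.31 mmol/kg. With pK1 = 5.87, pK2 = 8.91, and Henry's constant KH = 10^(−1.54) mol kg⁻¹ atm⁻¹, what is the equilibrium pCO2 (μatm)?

pCO2 = 1650 μatm

α₀ = 1 / (1 + K1/[H⁺] + K1K2/[H⁺]²) = 1 / (1 + 10^+1.66 + 10^+0.28)
   = 1 / (1 + 45.709 + 1.9055) = 1/48.614 = 0.02057
[CO2*] = α₀ × DIC = 0.02057 × 2.31 = 0.04752 mmol/kg
pCO2 = [CO2*]/KH = 4.752×10^-5 / 2.884×10^-2 = 1650 μatm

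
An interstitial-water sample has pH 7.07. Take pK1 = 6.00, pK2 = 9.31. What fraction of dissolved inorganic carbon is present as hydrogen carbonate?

α₁ = 0.917

α₁ = 1 / (1 + [H⁺]/K1 + K2/[H⁺]) = 1 / (1 + 10^-1.07 + 10^-2.24)
   = 1 / (1 + 0.085114 + 0.0057544) = 1/1.0909 = 0.9167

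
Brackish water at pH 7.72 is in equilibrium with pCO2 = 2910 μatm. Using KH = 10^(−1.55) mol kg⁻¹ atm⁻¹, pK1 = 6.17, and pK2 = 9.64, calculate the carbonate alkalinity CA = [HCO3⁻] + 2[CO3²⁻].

[CO2*] = KH · pCO2 = 10^(−1.55) × 2910×10^-6 = 8.201×10^-5 mol/kg
α₀ = 1/(1 + K1/[H⁺] + K1K2/[H⁺]²) = 1/(1 + 10^+1.55 + 10^-0.37) = 0.02709
DIC = [CO2*]/α₀ = 8.201×10^-5 / 0.02709 = 3.027 mmol/kg
CA = (α₁ + 2α₂)·DIC = (0.9613 + 2×0.01156) × 3.027 = 2.98 mmol/kg

CA = 2.98 mmol/kg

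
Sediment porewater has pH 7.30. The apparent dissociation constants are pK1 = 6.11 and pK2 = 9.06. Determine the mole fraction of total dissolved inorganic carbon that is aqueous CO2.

α₀ = 1 / (1 + K1/[H⁺] + K1K2/[H⁺]²) = 1 / (1 + 10^+1.19 + 10^-0.57)
   = 1 / (1 + 15.488 + 0.26915) = 1/16.757 = 0.05968

α₀ = 0.0597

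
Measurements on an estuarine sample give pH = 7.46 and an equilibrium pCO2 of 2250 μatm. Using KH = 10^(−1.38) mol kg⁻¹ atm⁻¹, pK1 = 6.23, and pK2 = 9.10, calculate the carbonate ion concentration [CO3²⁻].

[CO2*] = KH · pCO2 = 10^(−1.38) × 2250×10^-6 = 9.380×10^-5 mol/kg
α₀ = 1/(1 + K1/[H⁺] + K1K2/[H⁺]²) = 1/(1 + 10^+1.23 + 10^-0.41) = 0.05443
DIC = [CO2*]/α₀ = 9.380×10^-5 / 0.05443 = 1.723 mmol/kg
[CO3²⁻] = α₂·DIC; α₂ = 0.02118, so [CO3²⁻] = 0.02118 × 1.723 = 0.0365 mmol/kg

[CO3²⁻] = 0.0365 mmol/kg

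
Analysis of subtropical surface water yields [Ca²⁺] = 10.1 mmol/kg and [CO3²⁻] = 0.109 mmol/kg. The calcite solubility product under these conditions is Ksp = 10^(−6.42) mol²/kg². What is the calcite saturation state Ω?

Ksp = 10^(−6.42) = 3.802×10^-7
Ω = [Ca²⁺][CO3²⁻]/Ksp = (10.1×10^-3)(0.109×10^-3) / 3.802×10^-7 = 2.90

Ω = 2.90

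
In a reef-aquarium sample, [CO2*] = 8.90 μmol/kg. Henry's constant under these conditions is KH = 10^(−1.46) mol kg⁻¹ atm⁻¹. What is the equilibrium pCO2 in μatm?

KH = 10^(−1.46) = 3.467×10^-2 mol kg⁻¹ atm⁻¹
pCO2 = [CO2*]/KH = 8.90×10^-6 / 3.467×10^-2 = 2.57×10^-4 atm = 257 μatm

pCO2 = 257 μatm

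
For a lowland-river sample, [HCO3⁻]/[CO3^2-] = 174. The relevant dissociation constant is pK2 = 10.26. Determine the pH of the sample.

pH = 8.02

From K2 = [H⁺][CO3^2-]/[HCO3⁻]:  pH = pK2 − log₁₀([HCO3⁻]/[CO3^2-])
log₁₀(174) = +2.241
pH = 10.26 − (+2.241) = 8.02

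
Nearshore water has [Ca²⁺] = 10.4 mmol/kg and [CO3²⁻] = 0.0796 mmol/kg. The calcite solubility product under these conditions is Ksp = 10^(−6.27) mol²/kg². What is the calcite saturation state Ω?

Ksp = 10^(−6.27) = 5.370×10^-7
Ω = [Ca²⁺][CO3²⁻]/Ksp = (10.4×10^-3)(0.0796×10^-3) / 5.370×10^-7 = 1.54

Ω = 1.54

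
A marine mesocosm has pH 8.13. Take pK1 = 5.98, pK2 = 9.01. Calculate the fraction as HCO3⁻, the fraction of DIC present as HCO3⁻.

α₁ = 0.878

α₁ = 1 / (1 + [H⁺]/K1 + K2/[H⁺]) = 1 / (1 + 10^-2.15 + 10^-0.88)
   = 1 / (1 + 0.0070795 + 0.13183) = 1/1.1389 = 0.8780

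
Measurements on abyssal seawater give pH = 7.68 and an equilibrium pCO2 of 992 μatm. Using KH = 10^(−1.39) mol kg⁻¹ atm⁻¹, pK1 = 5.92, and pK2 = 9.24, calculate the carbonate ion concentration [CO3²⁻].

[CO2*] = KH · pCO2 = 10^(−1.39) × 992×10^-6 = 4.041×10^-5 mol/kg
α₀ = 1/(1 + K1/[H⁺] + K1K2/[H⁺]²) = 1/(1 + 10^+1.76 + 10^+0.20) = 0.01663
DIC = [CO2*]/α₀ = 4.041×10^-5 / 0.01663 = 2.430 mmol/kg
[CO3²⁻] = α₂·DIC; α₂ = 0.02636, so [CO3²⁻] = 0.02636 × 2.430 = 0.0640 mmol/kg

[CO3²⁻] = 0.0640 mmol/kg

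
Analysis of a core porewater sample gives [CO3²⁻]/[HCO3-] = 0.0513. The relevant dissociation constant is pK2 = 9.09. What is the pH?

pH = 7.80

From K2 = [H⁺][CO3²⁻]/[HCO3-]:  pH = pK2 + log₁₀([CO3²⁻]/[HCO3-])
log₁₀(0.0513) = -1.290
pH = 9.09 + (-1.290) = 7.80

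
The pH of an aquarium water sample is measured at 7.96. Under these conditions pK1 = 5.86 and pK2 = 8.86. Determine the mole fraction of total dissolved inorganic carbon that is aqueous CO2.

α₀ = 0.00701

α₀ = 1 / (1 + K1/[H⁺] + K1K2/[H⁺]²) = 1 / (1 + 10^+2.10 + 10^+1.20)
   = 1 / (1 + 125.89 + 15.849) = 1/142.74 = 0.007006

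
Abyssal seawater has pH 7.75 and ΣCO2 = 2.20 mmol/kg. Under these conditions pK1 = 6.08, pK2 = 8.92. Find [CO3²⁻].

[CO3²⁻] = 0.137 mmol/kg

α₂ = 1 / (1 + [H⁺]/K2 + [H⁺]²/(K1K2)) = 1 / (1 + 10^+1.17 + 10^-0.50)
   = 1 / (1 + 14.791 + 0.31623) = 1/16.107 = 0.06208
[CO3²⁻] = α₂ × DIC = 0.06208 × 2.20 = 0.137 mmol/kg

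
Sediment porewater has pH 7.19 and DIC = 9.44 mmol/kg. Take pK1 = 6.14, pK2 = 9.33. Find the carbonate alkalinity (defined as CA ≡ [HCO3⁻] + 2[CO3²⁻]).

CA = [HCO3⁻] + 2[CO3²⁻] = (α₁ + 2α₂)·DIC
At pH 7.19: [H⁺]/K1 = 10^-1.05 = 0.089125, K2/[H⁺] = 10^-2.14 = 0.0072444
α₁ = 1/(1 + 0.089125 + 0.0072444) = 1/1.0964 = 0.9121; α₂ = α₁·K2/[H⁺] = 0.006608
α₁ + 2α₂ = 0.9253
CA = 0.9253 × 9.44 = 8.73 mmol/kg

CA = 8.73 mmol/kg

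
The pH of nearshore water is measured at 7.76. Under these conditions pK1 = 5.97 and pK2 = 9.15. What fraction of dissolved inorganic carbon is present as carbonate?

α₂ = 0.0385

α₂ = 1 / (1 + [H⁺]/K2 + [H⁺]²/(K1K2)) = 1 / (1 + 10^+1.39 + 10^-0.40)
   = 1 / (1 + 24.547 + 0.39811) = 1/25.945 = 0.03854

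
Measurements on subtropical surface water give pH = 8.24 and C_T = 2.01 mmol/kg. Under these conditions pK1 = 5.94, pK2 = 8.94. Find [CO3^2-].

α₂ = 1 / (1 + [H⁺]/K2 + [H⁺]²/(K1K2)) = 1 / (1 + 10^+0.70 + 10^-1.60)
   = 1 / (1 + 5.0119 + 0.025119) = 1/6.0370 = 0.1656
[CO3²⁻] = α₂ × DIC = 0.1656 × 2.01 = 0.333 mmol/kg

[CO3²⁻] = 0.333 mmol/kg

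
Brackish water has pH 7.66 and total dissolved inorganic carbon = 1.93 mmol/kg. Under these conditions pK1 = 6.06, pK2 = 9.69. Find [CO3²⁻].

[CO3²⁻] = 17.4 μmol/kg

α₂ = 1 / (1 + [H⁺]/K2 + [H⁺]²/(K1K2)) = 1 / (1 + 10^+2.03 + 10^+0.43)
   = 1 / (1 + 107.15 + 2.6915) = 1/110.84 = 0.009022
[CO3²⁻] = α₂ × DIC = 0.009022 × 1.93 = 0.0174 mmol/kg = 17.4 μmol/kg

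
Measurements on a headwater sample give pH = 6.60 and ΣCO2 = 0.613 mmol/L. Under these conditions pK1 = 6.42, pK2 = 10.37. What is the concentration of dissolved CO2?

α₀ = 1 / (1 + K1/[H⁺] + K1K2/[H⁺]²) = 1 / (1 + 10^+0.18 + 10^-3.59)
   = 1 / (1 + 1.5136 + 0.00025704) = 1/2.5138 = 0.3978
[CO2*] = α₀ × DIC = 0.3978 × 0.613 = 0.244 mmol/L

[CO2*] = 0.244 mmol/L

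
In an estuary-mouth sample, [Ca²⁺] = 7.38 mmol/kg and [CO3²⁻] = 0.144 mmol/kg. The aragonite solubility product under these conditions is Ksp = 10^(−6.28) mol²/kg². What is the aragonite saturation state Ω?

Ksp = 10^(−6.28) = 5.248×10^-7
Ω = [Ca²⁺][CO3²⁻]/Ksp = (7.38×10^-3)(0.144×10^-3) / 5.248×10^-7 = 2.02

Ω = 2.02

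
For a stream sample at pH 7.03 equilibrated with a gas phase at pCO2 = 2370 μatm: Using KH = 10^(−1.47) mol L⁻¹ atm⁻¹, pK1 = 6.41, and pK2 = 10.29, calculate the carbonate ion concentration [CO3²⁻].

[CO3²⁻] = 0.184 μmol/L

[CO2*] = KH · pCO2 = 10^(−1.47) × 2370×10^-6 = 8.031×10^-5 mol/L
α₀ = 1/(1 + K1/[H⁺] + K1K2/[H⁺]²) = 1/(1 + 10^+0.62 + 10^-2.64) = 0.1934
DIC = [CO2*]/α₀ = 8.031×10^-5 / 0.1934 = 0.4153 mmol/L
[CO3²⁻] = α₂·DIC; α₂ = 0.0004430, so [CO3²⁻] = 0.0004430 × 0.4153 = 0.000184 mmol/L = 0.184 μmol/L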